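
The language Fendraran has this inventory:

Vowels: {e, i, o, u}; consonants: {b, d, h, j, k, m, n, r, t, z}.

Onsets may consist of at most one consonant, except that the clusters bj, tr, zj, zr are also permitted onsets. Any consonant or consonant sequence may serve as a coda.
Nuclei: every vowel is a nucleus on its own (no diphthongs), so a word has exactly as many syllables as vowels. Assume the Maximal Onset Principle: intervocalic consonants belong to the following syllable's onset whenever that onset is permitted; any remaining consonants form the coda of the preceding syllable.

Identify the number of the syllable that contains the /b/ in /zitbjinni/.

2

Nuclei (vowels): i, i, i → 3 syllables.
/i…i/ gap (V1→V2): cluster /tbj/ — the longest permitted-onset suffix is /bj/; onset = /bj/, preceding coda = /t/.
/i…i/ gap (V2→V3): /nn/ splits as /n/ + /n/ (/n/ is the longest suffix that is a licit onset).
Putting it together: zit.bjin.ni.
The /b/ is in the onset of syllable 2 (/bjin/).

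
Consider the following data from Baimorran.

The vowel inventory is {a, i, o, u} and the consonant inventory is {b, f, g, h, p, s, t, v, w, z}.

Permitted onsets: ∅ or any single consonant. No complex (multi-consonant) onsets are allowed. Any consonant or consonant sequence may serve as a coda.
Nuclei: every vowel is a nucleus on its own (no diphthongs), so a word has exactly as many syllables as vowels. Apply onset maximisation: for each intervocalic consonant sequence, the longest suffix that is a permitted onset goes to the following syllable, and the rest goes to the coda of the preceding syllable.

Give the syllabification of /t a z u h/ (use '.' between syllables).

The vowels are a, u — 2 nuclei, so 2 syllables.
/a…u/ gap (V1→V2): /z/ is a single consonant, so it becomes the next onset.

ta.zuh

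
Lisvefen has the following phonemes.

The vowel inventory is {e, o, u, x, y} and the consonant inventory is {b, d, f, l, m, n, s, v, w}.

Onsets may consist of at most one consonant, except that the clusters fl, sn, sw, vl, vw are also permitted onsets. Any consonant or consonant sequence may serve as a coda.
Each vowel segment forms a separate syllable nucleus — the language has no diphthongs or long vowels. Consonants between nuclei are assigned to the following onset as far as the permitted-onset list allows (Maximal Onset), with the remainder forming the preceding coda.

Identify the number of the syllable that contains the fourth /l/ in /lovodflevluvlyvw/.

5

Vowels present: o, o, e, u, y; each is a nucleus, giving 5 syllables.
/o…o/ gap (V1→V2): /v/ is a single consonant, so it becomes the next onset.
/o…e/ gap (V2→V3): cluster /dfl/ — the longest permitted-onset suffix is /fl/; onset = /fl/, preceding coda = /d/.
/e…u/ gap (V3→V4): /vl/ is a licit onset in full, so it all attaches to the next syllable.
/u…y/ gap (V4→V5): /vl/ is a licit onset in full, so it all attaches to the next syllable.
Result: lo.vod.fle.vlu.vlyvw.
The fourth /l/ is in the onset of syllable 5 (/vlyvw/).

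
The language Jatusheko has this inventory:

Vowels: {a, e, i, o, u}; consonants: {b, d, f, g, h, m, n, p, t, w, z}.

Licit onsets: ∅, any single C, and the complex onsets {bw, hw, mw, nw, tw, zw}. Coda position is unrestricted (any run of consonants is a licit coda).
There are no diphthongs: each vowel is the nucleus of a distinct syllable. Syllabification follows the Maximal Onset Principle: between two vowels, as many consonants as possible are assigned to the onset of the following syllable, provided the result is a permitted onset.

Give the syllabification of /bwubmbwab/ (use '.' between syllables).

bwubm.bwab

Vowels present: u, a; each is a nucleus, giving 2 syllables.
/u…a/ gap (V1→V2): /bmbw/; trying suffixes from longest down, /bw/ is the first permitted one, so coda /bm/ | onset /bw/.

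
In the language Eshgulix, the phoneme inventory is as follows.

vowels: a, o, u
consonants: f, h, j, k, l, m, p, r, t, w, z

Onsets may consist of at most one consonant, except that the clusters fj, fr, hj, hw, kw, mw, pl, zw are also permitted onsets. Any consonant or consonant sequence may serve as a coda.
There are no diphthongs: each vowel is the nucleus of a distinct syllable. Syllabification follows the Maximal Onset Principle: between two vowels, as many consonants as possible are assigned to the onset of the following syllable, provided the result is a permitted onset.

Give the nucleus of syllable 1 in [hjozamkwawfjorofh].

o

Nuclei (vowels): o, a, a, o, o → 5 syllables.
The first nucleus (vowel 1 from the left) is /o/.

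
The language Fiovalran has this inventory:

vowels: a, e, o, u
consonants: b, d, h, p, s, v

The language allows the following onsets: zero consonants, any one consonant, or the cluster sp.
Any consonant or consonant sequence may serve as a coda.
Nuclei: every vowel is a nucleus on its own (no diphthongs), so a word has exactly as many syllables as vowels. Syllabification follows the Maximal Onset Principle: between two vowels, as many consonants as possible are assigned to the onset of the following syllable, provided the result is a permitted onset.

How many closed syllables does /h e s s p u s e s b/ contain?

Nuclei (vowels): e, u, e → 3 syllables.
/e…u/ gap (V1→V2): cluster /ssp/ — the longest permitted-onset suffix is /sp/; onset = /sp/, preceding coda = /s/.
/u…e/ gap (V2→V3): /s/ is a single consonant, so it becomes the next onset.
Result: hes.spu.sesb.
Classifying each syllable: /hes/ (closed), /spu/ (open), /sesb/ (closed).
Closed syllables: 2.

2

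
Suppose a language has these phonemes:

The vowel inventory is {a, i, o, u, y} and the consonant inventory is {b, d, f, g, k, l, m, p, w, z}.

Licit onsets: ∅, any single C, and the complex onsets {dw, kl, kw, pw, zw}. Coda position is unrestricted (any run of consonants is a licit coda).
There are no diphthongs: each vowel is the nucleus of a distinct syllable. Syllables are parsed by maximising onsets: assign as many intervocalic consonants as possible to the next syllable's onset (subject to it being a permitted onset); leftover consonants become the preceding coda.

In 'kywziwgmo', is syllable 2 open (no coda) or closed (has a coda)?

closed

The vowels are y, i, o — 3 nuclei, so 3 syllables.
Between /y/ (V1) and /i/ (V2): cluster /wz/ — the longest permitted-onset suffix is /z/; onset = /z/, preceding coda = /w/.
Between /i/ (V2) and /o/ (V3): /wgm/ splits as /wg/ + /m/ (/m/ is the longest suffix that is a licit onset).
Putting it together: kyw.ziwg.mo.
Syllable 2 is /ziwg/ with coda /wg/, so it is closed.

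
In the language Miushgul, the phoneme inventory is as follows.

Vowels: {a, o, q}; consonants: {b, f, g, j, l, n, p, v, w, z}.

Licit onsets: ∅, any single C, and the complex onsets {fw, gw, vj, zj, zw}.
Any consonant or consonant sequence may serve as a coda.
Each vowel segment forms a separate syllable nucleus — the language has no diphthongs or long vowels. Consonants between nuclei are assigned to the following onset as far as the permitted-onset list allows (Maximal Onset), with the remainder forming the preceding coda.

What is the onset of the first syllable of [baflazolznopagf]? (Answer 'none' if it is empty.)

Nuclei (vowels): a, a, o, o, a → 5 syllables.
V1 /a/ – V2 /a/: cluster /fl/ — the longest permitted-onset suffix is /l/; onset = /l/, preceding coda = /f/.
V2 /a/ – V3 /o/: /z/ is a single consonant, so it becomes the next onset.
V3 /o/ – V4 /o/: /lzn/ splits as /lz/ + /n/ (/n/ is the longest suffix that is a licit onset).
V4 /o/ – V5 /a/: /p/ → onset of the next syllable (single consonants are always licit onsets).
Syllabification: baf.la.zolz.no.pagf.
Syllable 1 is /baf/: onset /b/, nucleus /a/, coda /f/.

b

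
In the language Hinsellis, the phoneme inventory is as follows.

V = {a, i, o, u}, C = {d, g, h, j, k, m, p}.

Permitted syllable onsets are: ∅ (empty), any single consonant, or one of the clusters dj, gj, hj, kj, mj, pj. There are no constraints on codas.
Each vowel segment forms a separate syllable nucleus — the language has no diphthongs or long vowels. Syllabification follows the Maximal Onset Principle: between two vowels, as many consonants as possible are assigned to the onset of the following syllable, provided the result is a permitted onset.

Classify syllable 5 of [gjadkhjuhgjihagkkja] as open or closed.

open

Nuclei (vowels): a, u, i, a, a → 5 syllables.
/a…u/ gap (V1→V2): /dkhj/; trying suffixes from longest down, /hj/ is the first permitted one, so coda /dk/ | onset /hj/.
/u…i/ gap (V2→V3): /hgj/ splits as /h/ + /gj/ (/gj/ is the longest suffix that is a licit onset).
/i…a/ gap (V3→V4): just /h/ — single C goes to the following onset.
/a…a/ gap (V4→V5): cluster /gkkj/ — the longest permitted-onset suffix is /kj/; onset = /kj/, preceding coda = /gk/.
Syllabification: gjadk.hjuh.gji.hagk.kja.
Syllable 5 is /kja/; it ends in its nucleus with no coda, so it is open.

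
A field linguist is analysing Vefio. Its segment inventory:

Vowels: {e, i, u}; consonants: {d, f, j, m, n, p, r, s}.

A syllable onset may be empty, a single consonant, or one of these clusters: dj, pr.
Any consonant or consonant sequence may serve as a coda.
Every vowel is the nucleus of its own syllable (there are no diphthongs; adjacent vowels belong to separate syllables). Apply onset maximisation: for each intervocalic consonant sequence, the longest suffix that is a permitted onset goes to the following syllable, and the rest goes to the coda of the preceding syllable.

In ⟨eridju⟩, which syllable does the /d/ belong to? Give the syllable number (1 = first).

3

Vowels present: e, i, u; each is a nucleus, giving 3 syllables.
V1 /e/ – V2 /i/: /r/ is a single consonant, so it becomes the next onset.
V2 /i/ – V3 /u/: cluster /dj/ — /dj/ is itself a permitted onset, so the whole cluster goes right; preceding coda = ∅.
Result: e.ri.dju.
The /d/ is in the onset of syllable 3 (/dju/).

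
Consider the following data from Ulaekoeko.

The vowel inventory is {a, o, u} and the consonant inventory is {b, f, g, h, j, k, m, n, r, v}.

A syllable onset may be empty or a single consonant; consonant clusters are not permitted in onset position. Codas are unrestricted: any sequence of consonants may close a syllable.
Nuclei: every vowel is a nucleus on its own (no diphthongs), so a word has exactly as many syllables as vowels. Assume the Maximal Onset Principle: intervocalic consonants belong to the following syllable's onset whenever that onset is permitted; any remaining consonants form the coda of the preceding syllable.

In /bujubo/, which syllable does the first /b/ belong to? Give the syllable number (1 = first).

The vowels are u, u, o — 3 nuclei, so 3 syllables.
σ1/σ2 boundary: /j/ → onset of the next syllable (single consonants are always licit onsets).
σ2/σ3 boundary: /b/ is a single consonant, so it becomes the next onset.
Putting it together: bu.ju.bo.
The first /b/ is in the onset of syllable 1 (/bu/).

1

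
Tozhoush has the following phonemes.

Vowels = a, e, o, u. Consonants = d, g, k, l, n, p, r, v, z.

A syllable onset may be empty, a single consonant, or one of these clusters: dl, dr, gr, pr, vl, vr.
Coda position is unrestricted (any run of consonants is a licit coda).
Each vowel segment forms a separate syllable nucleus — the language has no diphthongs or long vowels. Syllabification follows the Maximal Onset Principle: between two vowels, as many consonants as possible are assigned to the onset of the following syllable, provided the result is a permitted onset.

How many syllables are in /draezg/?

The vowels are a, e — 2 nuclei, so 2 syllables.

2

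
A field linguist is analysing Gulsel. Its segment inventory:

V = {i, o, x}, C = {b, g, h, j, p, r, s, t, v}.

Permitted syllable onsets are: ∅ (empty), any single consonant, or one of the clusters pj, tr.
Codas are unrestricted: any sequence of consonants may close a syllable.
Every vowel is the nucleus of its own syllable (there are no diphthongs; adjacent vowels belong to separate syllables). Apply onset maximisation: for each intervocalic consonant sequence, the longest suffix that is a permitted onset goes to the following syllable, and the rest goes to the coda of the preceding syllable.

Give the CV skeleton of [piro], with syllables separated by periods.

Nuclei (vowels): i, o → 2 syllables.
σ1/σ2 boundary: just /r/ — single C goes to the following onset.
Result: pi.ro.
Mapping each syllable to C/V: /pi/ → CV, /ro/ → CV.

CV.CV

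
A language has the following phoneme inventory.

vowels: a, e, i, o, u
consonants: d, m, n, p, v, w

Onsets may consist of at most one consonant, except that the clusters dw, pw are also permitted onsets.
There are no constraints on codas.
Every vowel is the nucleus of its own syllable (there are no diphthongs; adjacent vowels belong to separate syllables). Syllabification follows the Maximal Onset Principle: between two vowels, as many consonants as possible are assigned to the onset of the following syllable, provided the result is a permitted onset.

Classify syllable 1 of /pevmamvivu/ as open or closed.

closed

Nuclei (vowels): e, a, i, u → 4 syllables.
σ1/σ2 boundary: /vm/ splits as /v/ + /m/ (/m/ is the longest suffix that is a licit onset).
σ2/σ3 boundary: /mv/; trying suffixes from longest down, /v/ is the first permitted one, so coda /m/ | onset /v/.
σ3/σ4 boundary: just /v/ — single C goes to the following onset.
Syllabification: pev.mam.vi.vu.
Syllable 1 is /pev/ with coda /v/, so it is closed.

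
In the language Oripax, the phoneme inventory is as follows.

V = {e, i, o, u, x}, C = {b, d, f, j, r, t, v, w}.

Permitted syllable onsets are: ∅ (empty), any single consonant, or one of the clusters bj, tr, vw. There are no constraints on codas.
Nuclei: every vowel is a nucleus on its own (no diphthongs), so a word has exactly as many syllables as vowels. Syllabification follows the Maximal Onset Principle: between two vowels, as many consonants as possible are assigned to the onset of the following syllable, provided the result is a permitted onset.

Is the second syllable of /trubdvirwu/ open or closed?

Vowels present: u, i, u; each is a nucleus, giving 3 syllables.
V1 /u/ – V2 /i/: /bdv/ splits as /bd/ + /v/ (/v/ is the longest suffix that is a licit onset).
V2 /i/ – V3 /u/: /rw/; trying suffixes from longest down, /w/ is the first permitted one, so coda /r/ | onset /w/.
So the parse is trubd.vir.wu.
Syllable 2 is /vir/ with coda /r/, so it is closed.

closed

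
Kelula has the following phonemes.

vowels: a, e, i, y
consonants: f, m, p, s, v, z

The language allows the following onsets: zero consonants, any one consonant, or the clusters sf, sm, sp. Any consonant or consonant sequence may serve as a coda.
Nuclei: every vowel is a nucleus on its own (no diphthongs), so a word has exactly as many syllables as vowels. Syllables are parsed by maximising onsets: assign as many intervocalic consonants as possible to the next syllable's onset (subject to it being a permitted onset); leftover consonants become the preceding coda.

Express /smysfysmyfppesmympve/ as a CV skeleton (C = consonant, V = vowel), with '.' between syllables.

CCV.CCV.CCVCC.CV.CCVCC.CV

Nuclei (vowels): y, y, y, e, y, e → 6 syllables.
Between /y/ (V1) and /y/ (V2): /sf/ — entire cluster is a permitted onset → onset /sf/, coda ∅.
Between /y/ (V2) and /y/ (V3): cluster /sm/ — /sm/ is itself a permitted onset, so the whole cluster goes right; preceding coda = ∅.
Between /y/ (V3) and /e/ (V4): cluster /fpp/ — the longest permitted-onset suffix is /p/; onset = /p/, preceding coda = /fp/.
Between /e/ (V4) and /y/ (V5): cluster /sm/ — /sm/ is itself a permitted onset, so the whole cluster goes right; preceding coda = ∅.
Between /y/ (V5) and /e/ (V6): /mpv/ splits as /mp/ + /v/ (/v/ is the longest suffix that is a licit onset).
Syllabification: smy.sfy.smyfp.pe.smymp.ve.
Mapping each syllable to C/V: /smy/ → CCV, /sfy/ → CCV, /smyfp/ → CCVCC, /pe/ → CV, /smymp/ → CCVCC, /ve/ → CV.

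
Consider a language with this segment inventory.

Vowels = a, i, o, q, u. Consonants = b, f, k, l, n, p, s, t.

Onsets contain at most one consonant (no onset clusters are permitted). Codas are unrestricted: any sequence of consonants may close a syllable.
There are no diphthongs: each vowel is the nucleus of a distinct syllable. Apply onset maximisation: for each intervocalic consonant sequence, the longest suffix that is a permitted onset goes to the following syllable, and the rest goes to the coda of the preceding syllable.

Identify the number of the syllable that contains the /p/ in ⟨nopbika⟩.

1

The vowels are o, i, a — 3 nuclei, so 3 syllables.
σ1/σ2 boundary: /pb/; trying suffixes from longest down, /b/ is the first permitted one, so coda /p/ | onset /b/.
σ2/σ3 boundary: just /k/ — single C goes to the following onset.
Syllabification: nop.bi.ka.
The /p/ is in the coda of syllable 1 (/nop/).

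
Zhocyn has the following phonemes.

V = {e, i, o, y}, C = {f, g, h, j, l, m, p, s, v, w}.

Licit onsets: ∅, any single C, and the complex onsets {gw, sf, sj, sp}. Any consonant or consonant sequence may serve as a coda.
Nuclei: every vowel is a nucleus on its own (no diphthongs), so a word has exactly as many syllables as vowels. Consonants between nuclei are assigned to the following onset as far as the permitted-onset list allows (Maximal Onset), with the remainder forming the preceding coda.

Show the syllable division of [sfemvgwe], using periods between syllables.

sfemv.gwe

Vowels present: e, e; each is a nucleus, giving 2 syllables.
/e…e/ gap (V1→V2): /mvgw/ — longest licit onset from the right is /gw/, leaving /mv/ as coda.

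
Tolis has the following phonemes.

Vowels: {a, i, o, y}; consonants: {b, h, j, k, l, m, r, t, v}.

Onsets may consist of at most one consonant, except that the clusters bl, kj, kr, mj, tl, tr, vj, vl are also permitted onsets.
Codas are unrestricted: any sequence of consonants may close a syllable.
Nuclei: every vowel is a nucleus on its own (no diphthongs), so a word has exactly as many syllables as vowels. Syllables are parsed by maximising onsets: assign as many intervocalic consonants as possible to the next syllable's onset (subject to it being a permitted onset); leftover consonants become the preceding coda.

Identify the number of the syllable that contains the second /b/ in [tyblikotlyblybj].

5

Nuclei (vowels): y, i, o, y, y → 5 syllables.
V1 /y/ – V2 /i/: cluster /bl/ — /bl/ is itself a permitted onset, so the whole cluster goes right; preceding coda = ∅.
V2 /i/ – V3 /o/: /k/ → onset of the next syllable (single consonants are always licit onsets).
V3 /o/ – V4 /y/: /tl/ — entire cluster is a permitted onset → onset /tl/, coda ∅.
V4 /y/ – V5 /y/: /bl/ — entire cluster is a permitted onset → onset /bl/, coda ∅.
Result: ty.bli.ko.tly.blybj.
The second /b/ is in the onset of syllable 5 (/blybj/).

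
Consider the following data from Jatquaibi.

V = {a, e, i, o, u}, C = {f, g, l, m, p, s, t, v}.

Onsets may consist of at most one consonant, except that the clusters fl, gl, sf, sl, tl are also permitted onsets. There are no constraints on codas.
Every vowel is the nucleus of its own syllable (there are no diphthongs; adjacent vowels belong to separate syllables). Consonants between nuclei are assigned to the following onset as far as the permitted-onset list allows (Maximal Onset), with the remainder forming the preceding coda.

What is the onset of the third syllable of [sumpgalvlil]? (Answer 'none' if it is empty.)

The vowels are u, a, i — 3 nuclei, so 3 syllables.
/u…a/ gap (V1→V2): /mpg/ — longest licit onset from the right is /g/, leaving /mp/ as coda.
/a…i/ gap (V2→V3): cluster /lvl/ — the longest permitted-onset suffix is /l/; onset = /l/, preceding coda = /lv/.
Result: sump.galv.lil.
Syllable 3 is /lil/: onset /l/, nucleus /i/, coda /l/.

l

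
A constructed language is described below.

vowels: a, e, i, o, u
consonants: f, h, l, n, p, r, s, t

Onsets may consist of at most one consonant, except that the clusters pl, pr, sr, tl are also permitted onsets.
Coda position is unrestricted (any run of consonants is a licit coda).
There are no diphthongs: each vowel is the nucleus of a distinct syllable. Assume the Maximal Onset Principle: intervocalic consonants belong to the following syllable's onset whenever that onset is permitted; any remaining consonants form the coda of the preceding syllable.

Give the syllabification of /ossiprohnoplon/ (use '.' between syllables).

os.si.proh.no.plon

The vowels are o, i, o, o, o — 5 nuclei, so 5 syllables.
Between /o/ (V1) and /i/ (V2): /ss/; trying suffixes from longest down, /s/ is the first permitted one, so coda /s/ | onset /s/.
Between /i/ (V2) and /o/ (V3): /pr/ — entire cluster is a permitted onset → onset /pr/, coda ∅.
Between /o/ (V3) and /o/ (V4): /hn/ splits as /h/ + /n/ (/n/ is the longest suffix that is a licit onset).
Between /o/ (V4) and /o/ (V5): cluster /pl/ — /pl/ is itself a permitted onset, so the whole cluster goes right; preceding coda = ∅.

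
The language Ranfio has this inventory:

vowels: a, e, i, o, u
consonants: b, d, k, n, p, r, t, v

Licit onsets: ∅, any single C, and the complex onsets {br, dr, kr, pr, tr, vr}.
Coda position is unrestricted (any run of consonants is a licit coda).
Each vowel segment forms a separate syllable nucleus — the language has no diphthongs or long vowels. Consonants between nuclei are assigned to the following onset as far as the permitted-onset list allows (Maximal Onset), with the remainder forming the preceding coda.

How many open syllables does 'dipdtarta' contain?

1

Nuclei (vowels): i, a, a → 3 syllables.
Between /i/ (V1) and /a/ (V2): cluster /pdt/ — the longest permitted-onset suffix is /t/; onset = /t/, preceding coda = /pd/.
Between /a/ (V2) and /a/ (V3): /rt/ splits as /r/ + /t/ (/t/ is the longest suffix that is a licit onset).
Result: dipd.tar.ta.
Classifying each syllable: /dipd/ (closed), /tar/ (closed), /ta/ (open).
Open syllables: 1.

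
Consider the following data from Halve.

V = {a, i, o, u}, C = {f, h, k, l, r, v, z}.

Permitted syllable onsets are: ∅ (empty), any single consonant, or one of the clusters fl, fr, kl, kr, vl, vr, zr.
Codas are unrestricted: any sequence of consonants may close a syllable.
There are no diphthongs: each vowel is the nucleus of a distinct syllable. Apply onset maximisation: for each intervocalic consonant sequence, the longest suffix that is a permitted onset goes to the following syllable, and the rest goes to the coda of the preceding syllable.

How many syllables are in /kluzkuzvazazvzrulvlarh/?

6

Nuclei (vowels): u, u, a, a, u, a → 6 syllables.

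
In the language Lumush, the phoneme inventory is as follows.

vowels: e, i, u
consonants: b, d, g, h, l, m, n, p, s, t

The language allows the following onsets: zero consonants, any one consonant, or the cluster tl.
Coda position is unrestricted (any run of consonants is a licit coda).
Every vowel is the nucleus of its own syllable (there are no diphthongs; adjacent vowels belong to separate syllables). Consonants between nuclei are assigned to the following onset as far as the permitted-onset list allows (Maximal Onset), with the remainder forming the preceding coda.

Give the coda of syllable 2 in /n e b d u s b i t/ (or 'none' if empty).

s

Vowels present: e, u, i; each is a nucleus, giving 3 syllables.
V1 /e/ – V2 /u/: /bd/ — longest licit onset from the right is /d/, leaving /b/ as coda.
V2 /u/ – V3 /i/: /sb/ splits as /s/ + /b/ (/b/ is the longest suffix that is a licit onset).
So the parse is neb.dus.bit.
Syllable 2 is /dus/: onset /d/, nucleus /u/, coda /s/.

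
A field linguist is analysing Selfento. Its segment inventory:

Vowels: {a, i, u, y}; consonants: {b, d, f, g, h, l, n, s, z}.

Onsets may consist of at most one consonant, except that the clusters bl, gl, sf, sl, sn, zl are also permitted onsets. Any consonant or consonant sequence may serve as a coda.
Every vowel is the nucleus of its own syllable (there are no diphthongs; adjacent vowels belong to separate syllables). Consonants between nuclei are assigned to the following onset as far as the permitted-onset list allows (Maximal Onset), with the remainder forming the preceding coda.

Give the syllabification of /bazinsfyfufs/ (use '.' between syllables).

Vowels present: a, i, y, u; each is a nucleus, giving 4 syllables.
/a…i/ gap (V1→V2): /z/ is a single consonant, so it becomes the next onset.
/i…y/ gap (V2→V3): /nsf/; trying suffixes from longest down, /sf/ is the first permitted one, so coda /n/ | onset /sf/.
/y…u/ gap (V3→V4): /f/ → onset of the next syllable (single consonants are always licit onsets).

ba.zin.sfy.fufs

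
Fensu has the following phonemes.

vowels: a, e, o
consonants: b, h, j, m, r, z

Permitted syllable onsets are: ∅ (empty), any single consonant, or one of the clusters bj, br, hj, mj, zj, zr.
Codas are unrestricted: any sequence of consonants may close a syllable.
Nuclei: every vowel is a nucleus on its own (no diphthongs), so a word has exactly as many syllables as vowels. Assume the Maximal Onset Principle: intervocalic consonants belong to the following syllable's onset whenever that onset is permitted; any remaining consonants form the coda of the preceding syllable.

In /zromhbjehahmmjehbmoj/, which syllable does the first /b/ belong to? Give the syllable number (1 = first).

2

The vowels are o, e, a, e, o — 5 nuclei, so 5 syllables.
/o…e/ gap (V1→V2): cluster /mhbj/ — the longest permitted-onset suffix is /bj/; onset = /bj/, preceding coda = /mh/.
/e…a/ gap (V2→V3): /h/ is a single consonant, so it becomes the next onset.
/a…e/ gap (V3→V4): /hmmj/ splits as /hm/ + /mj/ (/mj/ is the longest suffix that is a licit onset).
/e…o/ gap (V4→V5): /hbm/ — longest licit onset from the right is /m/, leaving /hb/ as coda.
Result: zromh.bje.hahm.mjehb.moj.
The first /b/ is in the onset of syllable 2 (/bje/).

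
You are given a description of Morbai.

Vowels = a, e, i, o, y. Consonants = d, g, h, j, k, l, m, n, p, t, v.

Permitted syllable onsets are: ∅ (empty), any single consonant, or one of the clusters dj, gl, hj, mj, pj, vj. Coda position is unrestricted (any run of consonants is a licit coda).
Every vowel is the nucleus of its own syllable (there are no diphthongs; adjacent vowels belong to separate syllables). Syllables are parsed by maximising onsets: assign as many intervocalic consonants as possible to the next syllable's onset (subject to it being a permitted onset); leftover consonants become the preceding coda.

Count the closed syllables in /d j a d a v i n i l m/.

Vowels present: a, a, i, i; each is a nucleus, giving 4 syllables.
σ1/σ2 boundary: just /d/ — single C goes to the following onset.
σ2/σ3 boundary: /v/ is a single consonant, so it becomes the next onset.
σ3/σ4 boundary: /n/ is a single consonant, so it becomes the next onset.
Syllabification: dja.da.vi.nilm.
Classifying each syllable: /dja/ (open), /da/ (open), /vi/ (open), /nilm/ (closed).
Closed syllables: 1.

1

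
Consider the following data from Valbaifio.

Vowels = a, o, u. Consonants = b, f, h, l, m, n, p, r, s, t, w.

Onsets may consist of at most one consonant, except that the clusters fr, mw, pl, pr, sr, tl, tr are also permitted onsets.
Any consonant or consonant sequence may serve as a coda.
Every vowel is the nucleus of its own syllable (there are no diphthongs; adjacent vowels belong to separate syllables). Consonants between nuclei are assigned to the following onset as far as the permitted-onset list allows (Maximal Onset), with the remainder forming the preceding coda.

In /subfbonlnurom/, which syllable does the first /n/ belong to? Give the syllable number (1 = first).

Vowels present: u, o, u, o; each is a nucleus, giving 4 syllables.
Between /u/ (V1) and /o/ (V2): /bfb/; trying suffixes from longest down, /b/ is the first permitted one, so coda /bf/ | onset /b/.
Between /o/ (V2) and /u/ (V3): /nln/; trying suffixes from longest down, /n/ is the first permitted one, so coda /nl/ | onset /n/.
Between /u/ (V3) and /o/ (V4): /r/ → onset of the next syllable (single consonants are always licit onsets).
Syllabification: subf.bonl.nu.rom.
The first /n/ is in the coda of syllable 2 (/bonl/).

2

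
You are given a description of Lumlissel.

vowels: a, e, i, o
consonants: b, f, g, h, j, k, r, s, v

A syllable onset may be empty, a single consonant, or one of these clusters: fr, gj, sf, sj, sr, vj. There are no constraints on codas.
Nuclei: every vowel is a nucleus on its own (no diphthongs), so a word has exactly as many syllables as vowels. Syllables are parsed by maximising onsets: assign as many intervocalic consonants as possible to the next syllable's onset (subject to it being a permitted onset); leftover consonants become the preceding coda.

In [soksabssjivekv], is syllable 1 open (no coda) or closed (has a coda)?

The vowels are o, a, i, e — 4 nuclei, so 4 syllables.
/o…a/ gap (V1→V2): /ks/ — longest licit onset from the right is /s/, leaving /k/ as coda.
/a…i/ gap (V2→V3): /bssj/ — longest licit onset from the right is /sj/, leaving /bs/ as coda.
/i…e/ gap (V3→V4): /v/ → onset of the next syllable (single consonants are always licit onsets).
Syllabification: sok.sabs.sji.vekv.
Syllable 1 is /sok/ with coda /k/, so it is closed.

closed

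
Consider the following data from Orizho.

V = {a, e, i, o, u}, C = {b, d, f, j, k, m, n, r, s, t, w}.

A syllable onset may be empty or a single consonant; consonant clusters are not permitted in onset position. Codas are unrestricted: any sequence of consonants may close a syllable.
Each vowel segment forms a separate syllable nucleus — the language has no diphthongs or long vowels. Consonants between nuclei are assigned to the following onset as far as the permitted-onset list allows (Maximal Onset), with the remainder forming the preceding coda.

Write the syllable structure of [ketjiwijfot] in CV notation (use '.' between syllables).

CVC.CV.CVC.CVC

Nuclei (vowels): e, i, i, o → 4 syllables.
Between /e/ (V1) and /i/ (V2): cluster /tj/ — the longest permitted-onset suffix is /j/; onset = /j/, preceding coda = /t/.
Between /i/ (V2) and /i/ (V3): /w/ → onset of the next syllable (single consonants are always licit onsets).
Between /i/ (V3) and /o/ (V4): cluster /jf/ — the longest permitted-onset suffix is /f/; onset = /f/, preceding coda = /j/.
Putting it together: ket.ji.wij.fot.
Mapping each syllable to C/V: /ket/ → CVC, /ji/ → CV, /wij/ → CVC, /fot/ → CVC.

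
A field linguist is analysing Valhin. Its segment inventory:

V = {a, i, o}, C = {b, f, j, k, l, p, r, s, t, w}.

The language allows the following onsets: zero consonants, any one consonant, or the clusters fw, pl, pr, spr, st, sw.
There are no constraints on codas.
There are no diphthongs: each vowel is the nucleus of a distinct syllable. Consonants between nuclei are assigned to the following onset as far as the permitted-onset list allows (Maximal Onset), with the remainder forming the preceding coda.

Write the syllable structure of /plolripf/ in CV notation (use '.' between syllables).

CCVC.CVCC

Vowels present: o, i; each is a nucleus, giving 2 syllables.
Between /o/ (V1) and /i/ (V2): cluster /lr/ — the longest permitted-onset suffix is /r/; onset = /r/, preceding coda = /l/.
So the parse is plol.ripf.
Mapping each syllable to C/V: /plol/ → CCVC, /ripf/ → CVCC.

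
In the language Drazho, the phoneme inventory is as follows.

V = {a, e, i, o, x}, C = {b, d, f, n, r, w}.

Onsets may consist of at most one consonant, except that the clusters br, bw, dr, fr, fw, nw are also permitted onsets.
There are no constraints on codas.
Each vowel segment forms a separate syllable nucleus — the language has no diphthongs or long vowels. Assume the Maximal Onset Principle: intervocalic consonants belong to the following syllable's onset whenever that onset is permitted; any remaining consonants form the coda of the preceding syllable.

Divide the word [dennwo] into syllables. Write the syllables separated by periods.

den.nwo

Vowels present: e, o; each is a nucleus, giving 2 syllables.
σ1/σ2 boundary: /nnw/ splits as /n/ + /nw/ (/nw/ is the longest suffix that is a licit onset).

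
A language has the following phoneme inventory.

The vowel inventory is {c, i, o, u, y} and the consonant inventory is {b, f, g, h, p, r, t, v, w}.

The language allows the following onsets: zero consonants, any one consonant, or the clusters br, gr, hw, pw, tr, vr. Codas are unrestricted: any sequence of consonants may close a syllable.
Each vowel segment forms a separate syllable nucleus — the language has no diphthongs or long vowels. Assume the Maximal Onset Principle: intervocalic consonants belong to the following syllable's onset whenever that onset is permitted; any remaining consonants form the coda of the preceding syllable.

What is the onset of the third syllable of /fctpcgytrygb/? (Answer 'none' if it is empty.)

g

The vowels are c, c, y, y — 4 nuclei, so 4 syllables.
Between /c/ (V1) and /c/ (V2): cluster /tp/ — the longest permitted-onset suffix is /p/; onset = /p/, preceding coda = /t/.
Between /c/ (V2) and /y/ (V3): /g/ is a single consonant, so it becomes the next onset.
Between /y/ (V3) and /y/ (V4): /tr/ is a licit onset in full, so it all attaches to the next syllable.
Putting it together: fct.pc.gy.trygb.
Syllable 3 is /gy/: onset /g/, nucleus /y/, coda ∅.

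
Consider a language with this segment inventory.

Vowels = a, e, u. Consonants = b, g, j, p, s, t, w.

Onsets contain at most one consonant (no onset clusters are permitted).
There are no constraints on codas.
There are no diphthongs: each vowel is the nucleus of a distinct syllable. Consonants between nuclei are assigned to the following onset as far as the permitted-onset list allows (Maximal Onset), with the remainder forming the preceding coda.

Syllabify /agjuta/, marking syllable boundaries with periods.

ag.ju.ta

The vowels are a, u, a — 3 nuclei, so 3 syllables.
/a…u/ gap (V1→V2): /gj/ — longest licit onset from the right is /j/, leaving /g/ as coda.
/u…a/ gap (V2→V3): /t/ is a single consonant, so it becomes the next onset.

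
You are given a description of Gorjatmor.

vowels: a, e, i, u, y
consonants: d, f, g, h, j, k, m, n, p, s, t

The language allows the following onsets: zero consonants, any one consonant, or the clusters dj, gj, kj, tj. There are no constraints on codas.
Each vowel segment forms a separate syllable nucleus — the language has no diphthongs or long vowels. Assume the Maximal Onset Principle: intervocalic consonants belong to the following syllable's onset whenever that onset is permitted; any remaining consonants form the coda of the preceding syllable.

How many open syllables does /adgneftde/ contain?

1

Nuclei (vowels): a, e, e → 3 syllables.
σ1/σ2 boundary: /dgn/; trying suffixes from longest down, /n/ is the first permitted one, so coda /dg/ | onset /n/.
σ2/σ3 boundary: cluster /ftd/ — the longest permitted-onset suffix is /d/; onset = /d/, preceding coda = /ft/.
Syllabification: adg.neft.de.
Classifying each syllable: /adg/ (closed), /neft/ (closed), /de/ (open).
Open syllables: 1.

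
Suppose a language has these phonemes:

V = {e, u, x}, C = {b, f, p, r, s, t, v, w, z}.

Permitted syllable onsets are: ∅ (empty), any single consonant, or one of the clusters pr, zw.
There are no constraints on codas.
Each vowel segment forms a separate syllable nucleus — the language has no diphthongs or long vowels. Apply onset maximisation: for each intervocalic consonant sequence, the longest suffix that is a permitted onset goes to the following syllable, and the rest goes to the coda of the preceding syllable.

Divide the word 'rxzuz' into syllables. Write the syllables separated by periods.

The vowels are x, u — 2 nuclei, so 2 syllables.
Between /x/ (V1) and /u/ (V2): just /z/ — single C goes to the following onset.

rx.zuz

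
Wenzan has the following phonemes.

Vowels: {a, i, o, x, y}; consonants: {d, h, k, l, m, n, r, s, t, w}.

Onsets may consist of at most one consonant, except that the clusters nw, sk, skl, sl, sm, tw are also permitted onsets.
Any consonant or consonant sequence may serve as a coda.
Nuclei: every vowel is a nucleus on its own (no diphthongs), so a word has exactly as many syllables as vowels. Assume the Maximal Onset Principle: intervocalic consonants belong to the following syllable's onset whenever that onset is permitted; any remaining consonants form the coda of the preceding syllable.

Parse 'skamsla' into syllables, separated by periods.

Nuclei (vowels): a, a → 2 syllables.
/a…a/ gap (V1→V2): /msl/ — longest licit onset from the right is /sl/, leaving /m/ as coda.

skam.sla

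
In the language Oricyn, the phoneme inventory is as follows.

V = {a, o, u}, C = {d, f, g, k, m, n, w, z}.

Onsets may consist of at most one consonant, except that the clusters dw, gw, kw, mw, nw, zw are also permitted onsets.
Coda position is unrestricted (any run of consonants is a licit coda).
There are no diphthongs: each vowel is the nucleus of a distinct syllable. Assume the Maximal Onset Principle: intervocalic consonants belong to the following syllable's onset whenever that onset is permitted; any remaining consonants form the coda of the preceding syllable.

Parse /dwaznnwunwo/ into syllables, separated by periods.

dwazn.nwu.nwo

Vowels present: a, u, o; each is a nucleus, giving 3 syllables.
/a…u/ gap (V1→V2): /znnw/ — longest licit onset from the right is /nw/, leaving /zn/ as coda.
/u…o/ gap (V2→V3): /nw/ — entire cluster is a permitted onset → onset /nw/, coda ∅.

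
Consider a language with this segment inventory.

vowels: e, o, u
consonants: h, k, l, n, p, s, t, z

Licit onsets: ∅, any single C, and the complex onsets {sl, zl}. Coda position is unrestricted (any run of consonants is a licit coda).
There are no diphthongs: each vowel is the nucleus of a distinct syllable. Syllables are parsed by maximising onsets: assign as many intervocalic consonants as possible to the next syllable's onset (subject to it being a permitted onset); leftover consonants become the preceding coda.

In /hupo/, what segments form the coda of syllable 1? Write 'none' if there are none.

none

The vowels are u, o — 2 nuclei, so 2 syllables.
Between /u/ (V1) and /o/ (V2): /p/ is a single consonant, so it becomes the next onset.
Putting it together: hu.po.
Syllable 1 is /hu/: onset /h/, nucleus /u/, coda ∅.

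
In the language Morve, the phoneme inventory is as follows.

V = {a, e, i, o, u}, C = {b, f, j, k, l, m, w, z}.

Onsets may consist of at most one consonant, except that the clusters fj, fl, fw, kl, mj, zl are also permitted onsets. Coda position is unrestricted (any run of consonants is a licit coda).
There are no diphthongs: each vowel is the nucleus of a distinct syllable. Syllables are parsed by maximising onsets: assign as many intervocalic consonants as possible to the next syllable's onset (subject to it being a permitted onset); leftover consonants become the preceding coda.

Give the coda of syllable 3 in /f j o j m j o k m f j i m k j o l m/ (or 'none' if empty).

Vowels present: o, o, i, o; each is a nucleus, giving 4 syllables.
V1 /o/ – V2 /o/: /jmj/; trying suffixes from longest down, /mj/ is the first permitted one, so coda /j/ | onset /mj/.
V2 /o/ – V3 /i/: /kmfj/; trying suffixes from longest down, /fj/ is the first permitted one, so coda /km/ | onset /fj/.
V3 /i/ – V4 /o/: /mkj/; trying suffixes from longest down, /j/ is the first permitted one, so coda /mk/ | onset /j/.
Putting it together: fjoj.mjokm.fjimk.jolm.
Syllable 3 is /fjimk/: onset /fj/, nucleus /i/, coda /mk/.

mk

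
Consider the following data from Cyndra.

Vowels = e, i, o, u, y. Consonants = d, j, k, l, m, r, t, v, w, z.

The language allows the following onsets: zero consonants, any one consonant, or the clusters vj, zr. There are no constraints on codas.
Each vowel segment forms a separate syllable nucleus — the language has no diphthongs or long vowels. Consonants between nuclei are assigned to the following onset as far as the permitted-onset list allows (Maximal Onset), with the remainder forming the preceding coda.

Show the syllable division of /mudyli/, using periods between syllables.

Vowels present: u, y, i; each is a nucleus, giving 3 syllables.
σ1/σ2 boundary: just /d/ — single C goes to the following onset.
σ2/σ3 boundary: /l/ → onset of the next syllable (single consonants are always licit onsets).

mu.dy.li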